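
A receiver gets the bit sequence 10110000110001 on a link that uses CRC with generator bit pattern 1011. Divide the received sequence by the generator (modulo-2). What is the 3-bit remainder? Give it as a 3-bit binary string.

000

Modulo-2 division of 10110000110001 by 1011:
  pos 0: 1011 XOR 1011 = 0000
  pos 8: 1100 XOR 1011 = 0111
  pos 9: 1110 XOR 1011 = 0101
  pos 10: 1011 XOR 1011 = 0000
Remainder = 000 (zero — the frame passes the CRC check).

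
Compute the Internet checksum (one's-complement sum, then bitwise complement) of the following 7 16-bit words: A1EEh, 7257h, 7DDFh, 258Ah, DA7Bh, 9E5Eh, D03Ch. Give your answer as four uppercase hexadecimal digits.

FF38

One's-complement addition (fold any carry out of bit 15 back into bit 0):
  0xA1EE + 0x7257 = 0x11445 → wrap carry → 0x1446
  0x1446 + 0x7DDF = 0x09225
  0x9225 + 0x258A = 0x0B7AF
  0xB7AF + 0xDA7B = 0x1922A → wrap carry → 0x922B
  0x922B + 0x9E5E = 0x13089 → wrap carry → 0x308A
  0x308A + 0xD03C = 0x100C6 → wrap carry → 0x00C7
One's-complement sum = 0x00C7.
Checksum = ~0x00C7 & 0xFFFF = 0xFF38.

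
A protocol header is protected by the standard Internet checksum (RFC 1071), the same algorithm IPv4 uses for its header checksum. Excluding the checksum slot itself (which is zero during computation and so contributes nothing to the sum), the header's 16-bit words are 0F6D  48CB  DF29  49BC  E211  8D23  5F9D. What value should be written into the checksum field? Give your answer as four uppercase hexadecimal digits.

B00E

One's-complement addition (fold any carry out of bit 15 back into bit 0):
  0x0F6D + 0x48CB = 0x05838
  0x5838 + 0xDF29 = 0x13761 → wrap carry → 0x3762
  0x3762 + 0x49BC = 0x0811E
  0x811E + 0xE211 = 0x1632F → wrap carry → 0x6330
  0x6330 + 0x8D23 = 0x0F053
  0xF053 + 0x5F9D = 0x14FF0 → wrap carry → 0x4FF1
One's-complement sum = 0x4FF1.
Checksum = ~0x4FF1 & 0xFFFF = 0xB00E.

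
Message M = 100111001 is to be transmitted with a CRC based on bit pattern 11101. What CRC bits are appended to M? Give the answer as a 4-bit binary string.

Append 4 zeros: 1001110010000. Divide by 11101 (XOR where the leading bit is 1):
  pos 0: 10011 XOR 11101 = 01110
  pos 1: 11101 XOR 11101 = 00000
  pos 8: 10000 XOR 11101 = 01101
Remainder (last 4 bits) = 1101. This is the CRC / FCS.

1101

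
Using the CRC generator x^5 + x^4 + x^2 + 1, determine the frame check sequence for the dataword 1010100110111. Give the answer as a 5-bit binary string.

10111

Append 5 zeros: 101010011011100000. Divide by 110101 (XOR where the leading bit is 1):
  pos 0: 101010 XOR 110101 = 011111
  pos 1: 111110 XOR 110101 = 001011
  pos 3: 101111 XOR 110101 = 011010
  pos 4: 110100 XOR 110101 = 000001
  pos 9: 111100 XOR 110101 = 001001
  pos 11: 100100 XOR 110101 = 010001
  pos 12: 100010 XOR 110101 = 010111
Remainder (last 5 bits) = 10111. This is the CRC / FCS.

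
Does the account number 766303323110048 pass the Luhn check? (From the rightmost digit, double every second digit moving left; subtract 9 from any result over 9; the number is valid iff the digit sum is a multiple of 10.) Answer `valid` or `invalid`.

invalid

From the right, keep odd positions and double even positions (subtract 9 from any doubled value over 9):
  doubled (positions 2,4,...): 8 0 2 4 6 6 3 → sum 29
  kept (positions 1,3,...): 8 0 1 3 3 0 6 7 → sum 28
Total = 57.
57 mod 10 = 7, so the number is invalid.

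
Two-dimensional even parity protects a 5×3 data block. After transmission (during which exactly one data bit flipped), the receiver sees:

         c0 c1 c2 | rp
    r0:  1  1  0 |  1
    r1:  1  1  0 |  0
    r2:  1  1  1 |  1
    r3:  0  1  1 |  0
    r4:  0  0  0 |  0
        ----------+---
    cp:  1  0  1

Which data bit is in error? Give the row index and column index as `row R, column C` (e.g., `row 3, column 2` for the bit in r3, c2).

row 0, column 2

Recompute each row's even parity and compare to rp:
  r0: data parity 0, sent rp 1 → mismatch
  r1: data parity 0, sent rp 0 → ok
  r2: data parity 1, sent rp 1 → ok
  r3: data parity 0, sent rp 0 → ok
  r4: data parity 0, sent rp 0 → ok
Recompute each column's even parity and compare to cp:
  c0: data parity 1, sent cp 1 → ok
  c1: data parity 0, sent cp 0 → ok
  c2: data parity 0, sent cp 1 → mismatch
Exactly one row (r0) and one column (c2) fail → the flipped bit is at their intersection.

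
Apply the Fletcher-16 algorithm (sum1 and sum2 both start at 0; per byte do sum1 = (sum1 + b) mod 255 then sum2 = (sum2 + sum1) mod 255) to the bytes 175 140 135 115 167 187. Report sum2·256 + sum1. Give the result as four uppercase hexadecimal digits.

609A

Running sums (mod 255):
  after byte 0 (175): sum1=175, sum2=175
  after byte 1 (140): sum1=60, sum2=235
  after byte 2 (135): sum1=195, sum2=175
  after byte 3 (115): sum1=55, sum2=230
  after byte 4 (167): sum1=222, sum2=197
  after byte 5 (187): sum1=154, sum2=96
Checksum = sum2·256 + sum1 = 96·256 + 154 = 24730 = 0x609A.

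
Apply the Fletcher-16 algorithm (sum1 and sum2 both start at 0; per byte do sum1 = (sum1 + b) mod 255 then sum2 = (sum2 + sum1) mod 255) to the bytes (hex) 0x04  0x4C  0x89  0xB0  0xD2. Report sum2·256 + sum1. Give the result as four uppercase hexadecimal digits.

165D

Running sums (mod 255):
  after byte 0 (0x04): sum1=4, sum2=4
  after byte 1 (0x4C): sum1=80, sum2=84
  after byte 2 (0x89): sum1=217, sum2=46
  after byte 3 (0xB0): sum1=138, sum2=184
  after byte 4 (0xD2): sum1=93, sum2=22
Checksum = sum2·256 + sum1 = 22·256 + 93 = 5725 = 0x165D.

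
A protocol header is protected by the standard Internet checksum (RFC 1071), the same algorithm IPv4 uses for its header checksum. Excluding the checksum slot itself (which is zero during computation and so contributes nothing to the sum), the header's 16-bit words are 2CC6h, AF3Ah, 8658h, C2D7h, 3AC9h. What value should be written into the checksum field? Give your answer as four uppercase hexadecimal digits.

A005

One's-complement addition (fold any carry out of bit 15 back into bit 0):
  0x2CC6 + 0xAF3A = 0x0DC00
  0xDC00 + 0x8658 = 0x16258 → wrap carry → 0x6259
  0x6259 + 0xC2D7 = 0x12530 → wrap carry → 0x2531
  0x2531 + 0x3AC9 = 0x05FFA
One's-complement sum = 0x5FFA.
Checksum = ~0x5FFA & 0xFFFF = 0xA005.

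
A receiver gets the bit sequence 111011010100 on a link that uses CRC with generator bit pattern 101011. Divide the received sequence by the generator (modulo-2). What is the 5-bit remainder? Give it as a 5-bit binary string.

Modulo-2 division of 111011010100 by 101011:
  pos 0: 111011 XOR 101011 = 010000
  pos 1: 100000 XOR 101011 = 001011
  pos 3: 101110 XOR 101011 = 000101
  pos 6: 101100 XOR 101011 = 000111
Remainder = 00111 (nonzero — an error is detected).

00111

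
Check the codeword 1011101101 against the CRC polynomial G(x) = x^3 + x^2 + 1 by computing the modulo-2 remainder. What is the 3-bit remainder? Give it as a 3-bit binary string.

Modulo-2 division of 1011101101 by 1101:
  pos 0: 1011 XOR 1101 = 0110
  pos 1: 1101 XOR 1101 = 0000
  pos 6: 1101 XOR 1101 = 0000
Remainder = 000 (zero — the frame passes the CRC check).

000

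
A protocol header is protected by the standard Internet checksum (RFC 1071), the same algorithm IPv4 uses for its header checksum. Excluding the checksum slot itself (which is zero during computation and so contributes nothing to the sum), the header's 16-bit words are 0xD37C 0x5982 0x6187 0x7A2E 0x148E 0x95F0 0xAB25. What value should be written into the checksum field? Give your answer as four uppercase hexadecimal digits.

A1A6

One's-complement addition (fold any carry out of bit 15 back into bit 0):
  0xD37C + 0x5982 = 0x12CFE → wrap carry → 0x2CFF
  0x2CFF + 0x6187 = 0x08E86
  0x8E86 + 0x7A2E = 0x108B4 → wrap carry → 0x08B5
  0x08B5 + 0x148E = 0x01D43
  0x1D43 + 0x95F0 = 0x0B333
  0xB333 + 0xAB25 = 0x15E58 → wrap carry → 0x5E59
One's-complement sum = 0x5E59.
Checksum = ~0x5E59 & 0xFFFF = 0xA1A6.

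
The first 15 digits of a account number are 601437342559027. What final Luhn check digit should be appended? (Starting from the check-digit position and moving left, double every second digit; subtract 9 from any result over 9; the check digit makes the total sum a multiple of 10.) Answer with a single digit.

Partial digits right→left: 7 2 0 9 5 5 2 4 3 7 3 4 1 0 6
Double every second digit counting from the check-digit position (so the 1st, 3rd, 5th, ... of the partial from the right).
  doubled (with −9 where >9): 5 0 1 4 6 6 2 3 → sum 27
  kept as-is: 2 9 5 4 7 4 0 → sum 31
Total = 27 + 31 = 58.
Check digit = (10 − (58 mod 10)) mod 10 = 2.

2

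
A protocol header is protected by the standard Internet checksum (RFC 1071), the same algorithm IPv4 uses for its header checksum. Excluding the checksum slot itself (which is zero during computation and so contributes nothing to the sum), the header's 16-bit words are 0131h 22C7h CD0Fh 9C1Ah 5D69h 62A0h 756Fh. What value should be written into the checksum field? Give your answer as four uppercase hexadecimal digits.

3D64

One's-complement addition (fold any carry out of bit 15 back into bit 0):
  0x0131 + 0x22C7 = 0x023F8
  0x23F8 + 0xCD0F = 0x0F107
  0xF107 + 0x9C1A = 0x18D21 → wrap carry → 0x8D22
  0x8D22 + 0x5D69 = 0x0EA8B
  0xEA8B + 0x62A0 = 0x14D2B → wrap carry → 0x4D2C
  0x4D2C + 0x756F = 0x0C29B
One's-complement sum = 0xC29B.
Checksum = ~0xC29B & 0xFFFF = 0x3D64.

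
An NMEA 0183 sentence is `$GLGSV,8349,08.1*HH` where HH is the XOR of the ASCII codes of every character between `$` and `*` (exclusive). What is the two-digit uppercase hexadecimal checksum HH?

XOR the ASCII codes of the payload characters:
  'G' = 0x47 → acc = 0x47
  'L' = 0x4C → acc = 0x0B
  'G' = 0x47 → acc = 0x4C
  'S' = 0x53 → acc = 0x1F
  'V' = 0x56 → acc = 0x49
  ',' = 0x2C → acc = 0x65
  '8' = 0x38 → acc = 0x5D
  '3' = 0x33 → acc = 0x6E
  '4' = 0x34 → acc = 0x5A
  '9' = 0x39 → acc = 0x63
  ',' = 0x2C → acc = 0x4F
  '0' = 0x30 → acc = 0x7F
  '8' = 0x38 → acc = 0x47
  '.' = 0x2E → acc = 0x69
  '1' = 0x31 → acc = 0x58
Checksum = 0x58.

58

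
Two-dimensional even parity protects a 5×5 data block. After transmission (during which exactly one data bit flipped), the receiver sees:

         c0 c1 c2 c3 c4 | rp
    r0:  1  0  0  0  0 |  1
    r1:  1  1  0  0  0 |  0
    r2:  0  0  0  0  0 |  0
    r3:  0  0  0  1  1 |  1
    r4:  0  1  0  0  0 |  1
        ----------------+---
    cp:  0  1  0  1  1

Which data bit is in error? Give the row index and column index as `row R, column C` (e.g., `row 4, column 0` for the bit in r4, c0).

row 3, column 1

Recompute each row's even parity and compare to rp:
  r0: data parity 1, sent rp 1 → ok
  r1: data parity 0, sent rp 0 → ok
  r2: data parity 0, sent rp 0 → ok
  r3: data parity 0, sent rp 1 → mismatch
  r4: data parity 1, sent rp 1 → ok
Recompute each column's even parity and compare to cp:
  c0: data parity 0, sent cp 0 → ok
  c1: data parity 0, sent cp 1 → mismatch
  c2: data parity 0, sent cp 0 → ok
  c3: data parity 1, sent cp 1 → ok
  c4: data parity 1, sent cp 1 → ok
Exactly one row (r3) and one column (c1) fail → the flipped bit is at their intersection.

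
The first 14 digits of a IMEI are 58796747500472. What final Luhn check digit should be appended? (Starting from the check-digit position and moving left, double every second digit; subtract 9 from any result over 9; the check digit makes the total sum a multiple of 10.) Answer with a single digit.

Partial digits right→left: 2 7 4 0 0 5 7 4 7 6 9 7 8 5
Double every second digit counting from the check-digit position (so the 1st, 3rd, 5th, ... of the partial from the right).
  doubled (with −9 where >9): 4 8 0 5 5 9 7 → sum 38
  kept as-is: 7 0 5 4 6 7 5 → sum 34
Total = 38 + 34 = 72.
Check digit = (10 − (72 mod 10)) mod 10 = 8.

8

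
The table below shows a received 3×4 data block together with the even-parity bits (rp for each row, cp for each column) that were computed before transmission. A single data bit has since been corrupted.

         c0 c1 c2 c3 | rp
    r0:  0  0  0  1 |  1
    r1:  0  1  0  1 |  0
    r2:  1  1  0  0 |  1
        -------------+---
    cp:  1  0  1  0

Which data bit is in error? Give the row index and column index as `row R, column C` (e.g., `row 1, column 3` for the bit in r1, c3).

row 2, column 2

Recompute each row's even parity and compare to rp:
  r0: data parity 1, sent rp 1 → ok
  r1: data parity 0, sent rp 0 → ok
  r2: data parity 0, sent rp 1 → mismatch
Recompute each column's even parity and compare to cp:
  c0: data parity 1, sent cp 1 → ok
  c1: data parity 0, sent cp 0 → ok
  c2: data parity 0, sent cp 1 → mismatch
  c3: data parity 0, sent cp 0 → ok
Exactly one row (r2) and one column (c2) fail → the flipped bit is at their intersection.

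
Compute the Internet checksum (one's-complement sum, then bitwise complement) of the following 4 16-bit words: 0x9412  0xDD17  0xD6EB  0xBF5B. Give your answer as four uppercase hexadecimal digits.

F88D

One's-complement addition (fold any carry out of bit 15 back into bit 0):
  0x9412 + 0xDD17 = 0x17129 → wrap carry → 0x712A
  0x712A + 0xD6EB = 0x14815 → wrap carry → 0x4816
  0x4816 + 0xBF5B = 0x10771 → wrap carry → 0x0772
One's-complement sum = 0x0772.
Checksum = ~0x0772 & 0xFFFF = 0xF88D.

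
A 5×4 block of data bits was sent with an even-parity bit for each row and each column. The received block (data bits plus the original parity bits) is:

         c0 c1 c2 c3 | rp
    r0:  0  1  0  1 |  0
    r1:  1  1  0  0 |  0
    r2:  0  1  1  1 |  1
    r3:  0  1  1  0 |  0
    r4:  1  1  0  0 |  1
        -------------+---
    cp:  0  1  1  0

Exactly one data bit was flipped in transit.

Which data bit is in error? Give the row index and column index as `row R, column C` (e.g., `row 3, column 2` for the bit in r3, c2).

row 4, column 2

Recompute each row's even parity and compare to rp:
  r0: data parity 0, sent rp 0 → ok
  r1: data parity 0, sent rp 0 → ok
  r2: data parity 1, sent rp 1 → ok
  r3: data parity 0, sent rp 0 → ok
  r4: data parity 0, sent rp 1 → mismatch
Recompute each column's even parity and compare to cp:
  c0: data parity 0, sent cp 0 → ok
  c1: data parity 1, sent cp 1 → ok
  c2: data parity 0, sent cp 1 → mismatch
  c3: data parity 0, sent cp 0 → ok
Exactly one row (r4) and one column (c2) fail → the flipped bit is at their intersection.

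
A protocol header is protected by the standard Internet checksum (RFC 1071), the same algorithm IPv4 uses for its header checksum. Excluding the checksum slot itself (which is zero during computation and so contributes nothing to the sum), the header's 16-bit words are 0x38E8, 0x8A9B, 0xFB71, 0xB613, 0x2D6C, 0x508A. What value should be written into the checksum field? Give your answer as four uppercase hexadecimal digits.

One's-complement addition (fold any carry out of bit 15 back into bit 0):
  0x38E8 + 0x8A9B = 0x0C383
  0xC383 + 0xFB71 = 0x1BEF4 → wrap carry → 0xBEF5
  0xBEF5 + 0xB613 = 0x17508 → wrap carry → 0x7509
  0x7509 + 0x2D6C = 0x0A275
  0xA275 + 0x508A = 0x0F2FF
One's-complement sum = 0xF2FF.
Checksum = ~0xF2FF & 0xFFFF = 0x0D00.

0D00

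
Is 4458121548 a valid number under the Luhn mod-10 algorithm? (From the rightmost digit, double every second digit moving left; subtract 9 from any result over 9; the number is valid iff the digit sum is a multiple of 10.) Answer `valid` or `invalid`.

From the right, keep odd positions and double even positions (subtract 9 from any doubled value over 9):
  doubled (positions 2,4,...): 8 2 2 1 8 → sum 21
  kept (positions 1,3,...): 8 5 2 8 4 → sum 27
Total = 48.
48 mod 10 = 8, so the number is invalid.

invalid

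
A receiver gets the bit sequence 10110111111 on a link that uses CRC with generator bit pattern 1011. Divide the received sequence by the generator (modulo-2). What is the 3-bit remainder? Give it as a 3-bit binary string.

101

Modulo-2 division of 10110111111 by 1011:
  pos 0: 1011 XOR 1011 = 0000
  pos 5: 1111 XOR 1011 = 0100
  pos 6: 1001 XOR 1011 = 0010
Remainder = 101 (nonzero — an error is detected).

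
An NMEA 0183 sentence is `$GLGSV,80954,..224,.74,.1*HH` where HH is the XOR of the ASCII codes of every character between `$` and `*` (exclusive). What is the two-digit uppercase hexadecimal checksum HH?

7F

XOR the ASCII codes of the payload characters:
  'G' = 0x47 → acc = 0x47
  'L' = 0x4C → acc = 0x0B
  'G' = 0x47 → acc = 0x4C
  'S' = 0x53 → acc = 0x1F
  'V' = 0x56 → acc = 0x49
  ',' = 0x2C → acc = 0x65
  '8' = 0x38 → acc = 0x5D
  '0' = 0x30 → acc = 0x6D
  '9' = 0x39 → acc = 0x54
  '5' = 0x35 → acc = 0x61
  '4' = 0x34 → acc = 0x55
  ',' = 0x2C → acc = 0x79
  '.' = 0x2E → acc = 0x57
  '.' = 0x2E → acc = 0x79
  '2' = 0x32 → acc = 0x4B
  '2' = 0x32 → acc = 0x79
  '4' = 0x34 → acc = 0x4D
  ',' = 0x2C → acc = 0x61
  '.' = 0x2E → acc = 0x4F
  '7' = 0x37 → acc = 0x78
  '4' = 0x34 → acc = 0x4C
  ',' = 0x2C → acc = 0x60
  '.' = 0x2E → acc = 0x4E
  '1' = 0x31 → acc = 0x7F
Checksum = 0x7F.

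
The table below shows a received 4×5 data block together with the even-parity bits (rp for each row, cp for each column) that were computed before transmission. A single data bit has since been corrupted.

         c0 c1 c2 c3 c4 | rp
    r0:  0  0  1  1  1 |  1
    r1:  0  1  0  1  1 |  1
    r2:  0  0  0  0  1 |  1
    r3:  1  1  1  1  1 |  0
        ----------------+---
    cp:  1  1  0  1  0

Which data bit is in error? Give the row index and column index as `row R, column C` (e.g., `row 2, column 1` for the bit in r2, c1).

row 3, column 1

Recompute each row's even parity and compare to rp:
  r0: data parity 1, sent rp 1 → ok
  r1: data parity 1, sent rp 1 → ok
  r2: data parity 1, sent rp 1 → ok
  r3: data parity 1, sent rp 0 → mismatch
Recompute each column's even parity and compare to cp:
  c0: data parity 1, sent cp 1 → ok
  c1: data parity 0, sent cp 1 → mismatch
  c2: data parity 0, sent cp 0 → ok
  c3: data parity 1, sent cp 1 → ok
  c4: data parity 0, sent cp 0 → ok
Exactly one row (r3) and one column (c1) fail → the flipped bit is at their intersection.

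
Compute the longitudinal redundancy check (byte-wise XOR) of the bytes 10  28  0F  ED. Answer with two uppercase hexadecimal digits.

XOR the bytes together:
  start with 0x10
  0x10 ⊕ 0x28 = 0x38
  0x38 ⊕ 0x0F = 0x37
  0x37 ⊕ 0xED = 0xDA

DA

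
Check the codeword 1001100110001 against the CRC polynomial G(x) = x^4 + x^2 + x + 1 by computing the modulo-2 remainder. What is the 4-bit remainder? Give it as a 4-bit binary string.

0000

Modulo-2 division of 1001100110001 by 10111:
  pos 0: 10011 XOR 10111 = 00100
  pos 2: 10000 XOR 10111 = 00111
  pos 4: 11111 XOR 10111 = 01000
  pos 5: 10000 XOR 10111 = 00111
  pos 7: 11100 XOR 10111 = 01011
  pos 8: 10111 XOR 10111 = 00000
Remainder = 0000 (zero — the frame passes the CRC check).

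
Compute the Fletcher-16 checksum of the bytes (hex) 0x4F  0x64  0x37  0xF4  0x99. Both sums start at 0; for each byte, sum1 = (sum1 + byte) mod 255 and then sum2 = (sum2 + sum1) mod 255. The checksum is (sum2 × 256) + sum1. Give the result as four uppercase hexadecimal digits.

4779

Running sums (mod 255):
  after byte 0 (0x4F): sum1=79, sum2=79
  after byte 1 (0x64): sum1=179, sum2=3
  after byte 2 (0x37): sum1=234, sum2=237
  after byte 3 (0xF4): sum1=223, sum2=205
  after byte 4 (0x99): sum1=121, sum2=71
Checksum = sum2·256 + sum1 = 71·256 + 121 = 18297 = 0x4779.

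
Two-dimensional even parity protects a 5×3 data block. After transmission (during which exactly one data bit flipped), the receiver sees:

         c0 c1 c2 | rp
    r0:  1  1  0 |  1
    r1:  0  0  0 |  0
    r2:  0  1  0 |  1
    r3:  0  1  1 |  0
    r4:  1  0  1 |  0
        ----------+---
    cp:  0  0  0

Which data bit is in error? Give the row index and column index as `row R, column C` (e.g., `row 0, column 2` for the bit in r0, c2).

row 0, column 1

Recompute each row's even parity and compare to rp:
  r0: data parity 0, sent rp 1 → mismatch
  r1: data parity 0, sent rp 0 → ok
  r2: data parity 1, sent rp 1 → ok
  r3: data parity 0, sent rp 0 → ok
  r4: data parity 0, sent rp 0 → ok
Recompute each column's even parity and compare to cp:
  c0: data parity 0, sent cp 0 → ok
  c1: data parity 1, sent cp 0 → mismatch
  c2: data parity 0, sent cp 0 → ok
Exactly one row (r0) and one column (c1) fail → the flipped bit is at their intersection.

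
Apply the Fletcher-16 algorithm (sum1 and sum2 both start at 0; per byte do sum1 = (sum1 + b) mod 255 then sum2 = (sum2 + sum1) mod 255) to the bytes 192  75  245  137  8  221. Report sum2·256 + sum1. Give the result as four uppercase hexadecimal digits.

Running sums (mod 255):
  after byte 0 (192): sum1=192, sum2=192
  after byte 1 (75): sum1=12, sum2=204
  after byte 2 (245): sum1=2, sum2=206
  after byte 3 (137): sum1=139, sum2=90
  after byte 4 (8): sum1=147, sum2=237
  after byte 5 (221): sum1=113, sum2=95
Checksum = sum2·256 + sum1 = 95·256 + 113 = 24433 = 0x5F71.

5F71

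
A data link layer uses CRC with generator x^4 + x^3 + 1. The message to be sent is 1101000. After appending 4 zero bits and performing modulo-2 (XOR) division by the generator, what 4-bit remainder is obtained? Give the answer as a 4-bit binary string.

1000

Append 4 zeros: 11010000000. Divide by 11001 (XOR where the leading bit is 1):
  pos 0: 11010 XOR 11001 = 00011
  pos 3: 11000 XOR 11001 = 00001
Remainder (last 4 bits) = 1000. This is the CRC / FCS.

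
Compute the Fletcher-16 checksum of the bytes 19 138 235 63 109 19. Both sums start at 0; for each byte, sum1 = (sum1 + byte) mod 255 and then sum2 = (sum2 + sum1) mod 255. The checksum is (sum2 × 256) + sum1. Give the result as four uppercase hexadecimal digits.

Running sums (mod 255):
  after byte 0 (19): sum1=19, sum2=19
  after byte 1 (138): sum1=157, sum2=176
  after byte 2 (235): sum1=137, sum2=58
  after byte 3 (63): sum1=200, sum2=3
  after byte 4 (109): sum1=54, sum2=57
  after byte 5 (19): sum1=73, sum2=130
Checksum = sum2·256 + sum1 = 130·256 + 73 = 33353 = 0x8249.

8249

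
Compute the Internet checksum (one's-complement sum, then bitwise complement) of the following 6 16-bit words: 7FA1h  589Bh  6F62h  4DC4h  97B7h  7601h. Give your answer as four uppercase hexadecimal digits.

5CE3

One's-complement addition (fold any carry out of bit 15 back into bit 0):
  0x7FA1 + 0x589B = 0x0D83C
  0xD83C + 0x6F62 = 0x1479E → wrap carry → 0x479F
  0x479F + 0x4DC4 = 0x09563
  0x9563 + 0x97B7 = 0x12D1A → wrap carry → 0x2D1B
  0x2D1B + 0x7601 = 0x0A31C
One's-complement sum = 0xA31C.
Checksum = ~0xA31C & 0xFFFF = 0x5CE3.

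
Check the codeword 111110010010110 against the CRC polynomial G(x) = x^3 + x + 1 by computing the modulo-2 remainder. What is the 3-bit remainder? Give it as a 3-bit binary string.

Modulo-2 division of 111110010010110 by 1011:
  pos 0: 1111 XOR 1011 = 0100
  pos 1: 1001 XOR 1011 = 0010
  pos 3: 1000 XOR 1011 = 0011
  pos 5: 1110 XOR 1011 = 0101
  pos 6: 1010 XOR 1011 = 0001
  pos 9: 1101 XOR 1011 = 0110
  pos 10: 1101 XOR 1011 = 0110
  pos 11: 1100 XOR 1011 = 0111
Remainder = 111 (nonzero — an error is detected).

111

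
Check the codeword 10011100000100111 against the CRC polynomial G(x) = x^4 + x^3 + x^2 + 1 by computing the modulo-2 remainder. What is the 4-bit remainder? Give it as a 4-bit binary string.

Modulo-2 division of 10011100000100111 by 11101:
  pos 0: 10011 XOR 11101 = 01110
  pos 1: 11101 XOR 11101 = 00000
  pos 11: 10011 XOR 11101 = 01110
  pos 12: 11101 XOR 11101 = 00000
Remainder = 0000 (zero — the frame passes the CRC check).

0000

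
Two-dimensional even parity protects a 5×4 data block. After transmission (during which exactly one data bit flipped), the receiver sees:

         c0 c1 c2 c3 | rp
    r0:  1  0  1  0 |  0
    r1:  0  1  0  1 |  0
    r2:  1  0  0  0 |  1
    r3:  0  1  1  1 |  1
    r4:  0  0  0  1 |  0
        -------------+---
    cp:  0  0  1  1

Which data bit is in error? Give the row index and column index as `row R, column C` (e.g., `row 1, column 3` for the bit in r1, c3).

Recompute each row's even parity and compare to rp:
  r0: data parity 0, sent rp 0 → ok
  r1: data parity 0, sent rp 0 → ok
  r2: data parity 1, sent rp 1 → ok
  r3: data parity 1, sent rp 1 → ok
  r4: data parity 1, sent rp 0 → mismatch
Recompute each column's even parity and compare to cp:
  c0: data parity 0, sent cp 0 → ok
  c1: data parity 0, sent cp 0 → ok
  c2: data parity 0, sent cp 1 → mismatch
  c3: data parity 1, sent cp 1 → ok
Exactly one row (r4) and one column (c2) fail → the flipped bit is at their intersection.

row 4, column 2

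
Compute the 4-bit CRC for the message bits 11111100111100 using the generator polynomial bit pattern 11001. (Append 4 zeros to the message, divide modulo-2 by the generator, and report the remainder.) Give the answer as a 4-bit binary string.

1101

Append 4 zeros: 111111001111000000. Divide by 11001 (XOR where the leading bit is 1):
  pos 0: 11111 XOR 11001 = 00110
  pos 2: 11010 XOR 11001 = 00011
  pos 5: 11011 XOR 11001 = 00010
  pos 8: 10110 XOR 11001 = 01111
  pos 9: 11110 XOR 11001 = 00111
  pos 11: 11100 XOR 11001 = 00101
  pos 13: 10100 XOR 11001 = 01101
Remainder (last 4 bits) = 1101. This is the CRC / FCS.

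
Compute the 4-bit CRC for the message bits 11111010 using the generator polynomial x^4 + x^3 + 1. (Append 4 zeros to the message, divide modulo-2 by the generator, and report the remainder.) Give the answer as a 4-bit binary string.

Append 4 zeros: 111110100000. Divide by 11001 (XOR where the leading bit is 1):
  pos 0: 11111 XOR 11001 = 00110
  pos 2: 11001 XOR 11001 = 00000
Remainder (last 4 bits) = 0000. This is the CRC / FCS.

0000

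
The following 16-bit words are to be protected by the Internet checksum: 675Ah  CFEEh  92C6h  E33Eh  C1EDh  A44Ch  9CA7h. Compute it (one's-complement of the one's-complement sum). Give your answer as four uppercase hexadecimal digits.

4FCF

One's-complement addition (fold any carry out of bit 15 back into bit 0):
  0x675A + 0xCFEE = 0x13748 → wrap carry → 0x3749
  0x3749 + 0x92C6 = 0x0CA0F
  0xCA0F + 0xE33E = 0x1AD4D → wrap carry → 0xAD4E
  0xAD4E + 0xC1ED = 0x16F3B → wrap carry → 0x6F3C
  0x6F3C + 0xA44C = 0x11388 → wrap carry → 0x1389
  0x1389 + 0x9CA7 = 0x0B030
One's-complement sum = 0xB030.
Checksum = ~0xB030 & 0xFFFF = 0x4FCF.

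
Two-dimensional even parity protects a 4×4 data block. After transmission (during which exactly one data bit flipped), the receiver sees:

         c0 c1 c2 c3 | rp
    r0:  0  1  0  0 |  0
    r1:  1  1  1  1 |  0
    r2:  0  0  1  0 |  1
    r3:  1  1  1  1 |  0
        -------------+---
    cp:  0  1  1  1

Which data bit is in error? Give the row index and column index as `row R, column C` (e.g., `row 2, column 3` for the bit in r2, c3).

row 0, column 3

Recompute each row's even parity and compare to rp:
  r0: data parity 1, sent rp 0 → mismatch
  r1: data parity 0, sent rp 0 → ok
  r2: data parity 1, sent rp 1 → ok
  r3: data parity 0, sent rp 0 → ok
Recompute each column's even parity and compare to cp:
  c0: data parity 0, sent cp 0 → ok
  c1: data parity 1, sent cp 1 → ok
  c2: data parity 1, sent cp 1 → ok
  c3: data parity 0, sent cp 1 → mismatch
Exactly one row (r0) and one column (c3) fail → the flipped bit is at their intersection.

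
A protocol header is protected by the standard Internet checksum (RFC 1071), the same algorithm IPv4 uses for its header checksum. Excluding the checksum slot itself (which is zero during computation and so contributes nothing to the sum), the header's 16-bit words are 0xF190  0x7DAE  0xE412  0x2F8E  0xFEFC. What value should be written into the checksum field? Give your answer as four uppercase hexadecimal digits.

One's-complement addition (fold any carry out of bit 15 back into bit 0):
  0xF190 + 0x7DAE = 0x16F3E → wrap carry → 0x6F3F
  0x6F3F + 0xE412 = 0x15351 → wrap carry → 0x5352
  0x5352 + 0x2F8E = 0x082E0
  0x82E0 + 0xFEFC = 0x181DC → wrap carry → 0x81DD
One's-complement sum = 0x81DD.
Checksum = ~0x81DD & 0xFFFF = 0x7E22.

7E22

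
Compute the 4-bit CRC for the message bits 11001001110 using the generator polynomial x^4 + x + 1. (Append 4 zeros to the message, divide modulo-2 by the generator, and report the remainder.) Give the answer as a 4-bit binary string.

0010

Append 4 zeros: 110010011100000. Divide by 10011 (XOR where the leading bit is 1):
  pos 0: 11001 XOR 10011 = 01010
  pos 1: 10100 XOR 10011 = 00111
  pos 3: 11101 XOR 10011 = 01110
  pos 4: 11101 XOR 10011 = 01110
  pos 5: 11101 XOR 10011 = 01110
  pos 6: 11100 XOR 10011 = 01111
  pos 7: 11110 XOR 10011 = 01101
  pos 8: 11010 XOR 10011 = 01001
  pos 9: 10010 XOR 10011 = 00001
Remainder (last 4 bits) = 0010. This is the CRC / FCS.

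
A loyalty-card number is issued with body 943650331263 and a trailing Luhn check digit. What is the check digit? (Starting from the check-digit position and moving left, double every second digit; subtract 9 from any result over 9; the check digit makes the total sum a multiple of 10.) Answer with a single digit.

6

Partial digits right→left: 3 6 2 1 3 3 0 5 6 3 4 9
Double every second digit counting from the check-digit position (so the 1st, 3rd, 5th, ... of the partial from the right).
  doubled (with −9 where >9): 6 4 6 0 3 8 → sum 27
  kept as-is: 6 1 3 5 3 9 → sum 27
Total = 27 + 27 = 54.
Check digit = (10 − (54 mod 10)) mod 10 = 6.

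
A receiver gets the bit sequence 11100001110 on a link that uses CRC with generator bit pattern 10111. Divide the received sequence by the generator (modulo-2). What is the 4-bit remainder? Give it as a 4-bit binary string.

0000

Modulo-2 division of 11100001110 by 10111:
  pos 0: 11100 XOR 10111 = 01011
  pos 1: 10110 XOR 10111 = 00001
  pos 5: 10111 XOR 10111 = 00000
Remainder = 0000 (zero — the frame passes the CRC check).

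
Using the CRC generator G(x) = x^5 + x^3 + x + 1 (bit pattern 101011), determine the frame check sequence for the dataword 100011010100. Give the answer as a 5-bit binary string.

01110

Append 5 zeros: 10001101010000000. Divide by 101011 (XOR where the leading bit is 1):
  pos 0: 100011 XOR 101011 = 001000
  pos 2: 100001 XOR 101011 = 001010
  pos 4: 101001 XOR 101011 = 000010
  pos 8: 100000 XOR 101011 = 001011
  pos 10: 101100 XOR 101011 = 000111
Remainder (last 5 bits) = 01110. This is the CRC / FCS.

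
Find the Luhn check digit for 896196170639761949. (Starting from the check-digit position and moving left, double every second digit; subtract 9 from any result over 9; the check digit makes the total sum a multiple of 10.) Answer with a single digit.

9

Partial digits right→left: 9 4 9 1 6 7 9 3 6 0 7 1 6 9 1 6 9 8
Double every second digit counting from the check-digit position (so the 1st, 3rd, 5th, ... of the partial from the right).
  doubled (with −9 where >9): 9 9 3 9 3 5 3 2 9 → sum 52
  kept as-is: 4 1 7 3 0 1 9 6 8 → sum 39
Total = 52 + 39 = 91.
Check digit = (10 − (91 mod 10)) mod 10 = 9.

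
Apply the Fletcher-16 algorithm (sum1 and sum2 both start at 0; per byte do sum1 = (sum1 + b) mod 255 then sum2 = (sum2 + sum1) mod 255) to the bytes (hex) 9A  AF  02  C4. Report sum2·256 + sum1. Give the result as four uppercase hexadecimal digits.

4211

Running sums (mod 255):
  after byte 0 (9A): sum1=154, sum2=154
  after byte 1 (AF): sum1=74, sum2=228
  after byte 2 (02): sum1=76, sum2=49
  after byte 3 (C4): sum1=17, sum2=66
Checksum = sum2·256 + sum1 = 66·256 + 17 = 16913 = 0x4211.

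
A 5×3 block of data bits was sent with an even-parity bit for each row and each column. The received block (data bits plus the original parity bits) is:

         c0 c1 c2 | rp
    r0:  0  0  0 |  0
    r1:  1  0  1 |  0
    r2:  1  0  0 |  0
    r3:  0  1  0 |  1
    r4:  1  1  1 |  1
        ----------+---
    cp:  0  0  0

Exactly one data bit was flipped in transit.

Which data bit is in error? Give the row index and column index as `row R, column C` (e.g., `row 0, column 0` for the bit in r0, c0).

row 2, column 0

Recompute each row's even parity and compare to rp:
  r0: data parity 0, sent rp 0 → ok
  r1: data parity 0, sent rp 0 → ok
  r2: data parity 1, sent rp 0 → mismatch
  r3: data parity 1, sent rp 1 → ok
  r4: data parity 1, sent rp 1 → ok
Recompute each column's even parity and compare to cp:
  c0: data parity 1, sent cp 0 → mismatch
  c1: data parity 0, sent cp 0 → ok
  c2: data parity 0, sent cp 0 → ok
Exactly one row (r2) and one column (c0) fail → the flipped bit is at their intersection.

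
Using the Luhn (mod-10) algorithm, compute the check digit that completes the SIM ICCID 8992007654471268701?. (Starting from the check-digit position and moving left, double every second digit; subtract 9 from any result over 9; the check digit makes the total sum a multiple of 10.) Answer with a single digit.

0

Partial digits right→left: 1 0 7 8 6 2 1 7 4 4 5 6 7 0 0 2 9 9 8
Double every second digit counting from the check-digit position (so the 1st, 3rd, 5th, ... of the partial from the right).
  doubled (with −9 where >9): 2 5 3 2 8 1 5 0 9 7 → sum 42
  kept as-is: 0 8 2 7 4 6 0 2 9 → sum 38
Total = 42 + 38 = 80.
Check digit = (10 − (80 mod 10)) mod 10 = 0.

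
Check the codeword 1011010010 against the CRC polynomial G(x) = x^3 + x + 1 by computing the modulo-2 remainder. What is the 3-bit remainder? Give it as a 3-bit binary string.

Modulo-2 division of 1011010010 by 1011:
  pos 0: 1011 XOR 1011 = 0000
  pos 5: 1001 XOR 1011 = 0010
Remainder = 100 (nonzero — an error is detected).

100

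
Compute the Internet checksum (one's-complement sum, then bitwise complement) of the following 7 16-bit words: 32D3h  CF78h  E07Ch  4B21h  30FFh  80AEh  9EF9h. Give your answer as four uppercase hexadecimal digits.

One's-complement addition (fold any carry out of bit 15 back into bit 0):
  0x32D3 + 0xCF78 = 0x1024B → wrap carry → 0x024C
  0x024C + 0xE07C = 0x0E2C8
  0xE2C8 + 0x4B21 = 0x12DE9 → wrap carry → 0x2DEA
  0x2DEA + 0x30FF = 0x05EE9
  0x5EE9 + 0x80AE = 0x0DF97
  0xDF97 + 0x9EF9 = 0x17E90 → wrap carry → 0x7E91
One's-complement sum = 0x7E91.
Checksum = ~0x7E91 & 0xFFFF = 0x816E.

816E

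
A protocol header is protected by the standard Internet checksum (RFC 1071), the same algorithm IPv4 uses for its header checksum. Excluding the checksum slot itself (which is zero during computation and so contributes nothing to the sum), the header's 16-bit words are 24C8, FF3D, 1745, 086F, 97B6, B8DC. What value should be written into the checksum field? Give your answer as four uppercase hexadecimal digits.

6BB2

One's-complement addition (fold any carry out of bit 15 back into bit 0):
  0x24C8 + 0xFF3D = 0x12405 → wrap carry → 0x2406
  0x2406 + 0x1745 = 0x03B4B
  0x3B4B + 0x086F = 0x043BA
  0x43BA + 0x97B6 = 0x0DB70
  0xDB70 + 0xB8DC = 0x1944C → wrap carry → 0x944D
One's-complement sum = 0x944D.
Checksum = ~0x944D & 0xFFFF = 0x6BB2.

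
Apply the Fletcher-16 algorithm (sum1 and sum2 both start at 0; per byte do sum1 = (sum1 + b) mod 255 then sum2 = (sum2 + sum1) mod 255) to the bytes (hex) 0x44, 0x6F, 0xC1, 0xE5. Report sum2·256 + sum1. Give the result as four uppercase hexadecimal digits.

Running sums (mod 255):
  after byte 0 (0x44): sum1=68, sum2=68
  after byte 1 (0x6F): sum1=179, sum2=247
  after byte 2 (0xC1): sum1=117, sum2=109
  after byte 3 (0xE5): sum1=91, sum2=200
Checksum = sum2·256 + sum1 = 200·256 + 91 = 51291 = 0xC85B.

C85B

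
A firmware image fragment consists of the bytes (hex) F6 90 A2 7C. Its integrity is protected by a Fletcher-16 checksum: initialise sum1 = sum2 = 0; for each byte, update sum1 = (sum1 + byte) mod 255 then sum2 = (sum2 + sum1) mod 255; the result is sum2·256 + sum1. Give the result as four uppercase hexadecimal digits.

Running sums (mod 255):
  after byte 0 (F6): sum1=246, sum2=246
  after byte 1 (90): sum1=135, sum2=126
  after byte 2 (A2): sum1=42, sum2=168
  after byte 3 (7C): sum1=166, sum2=79
Checksum = sum2·256 + sum1 = 79·256 + 166 = 20390 = 0x4FA6.

4FA6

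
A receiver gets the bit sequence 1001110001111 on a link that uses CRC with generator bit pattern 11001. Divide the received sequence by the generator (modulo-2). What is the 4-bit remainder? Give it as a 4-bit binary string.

0000

Modulo-2 division of 1001110001111 by 11001:
  pos 0: 10011 XOR 11001 = 01010
  pos 1: 10101 XOR 11001 = 01100
  pos 2: 11000 XOR 11001 = 00001
  pos 6: 10011 XOR 11001 = 01010
  pos 7: 10101 XOR 11001 = 01100
  pos 8: 11001 XOR 11001 = 00000
Remainder = 0000 (zero — the frame passes the CRC check).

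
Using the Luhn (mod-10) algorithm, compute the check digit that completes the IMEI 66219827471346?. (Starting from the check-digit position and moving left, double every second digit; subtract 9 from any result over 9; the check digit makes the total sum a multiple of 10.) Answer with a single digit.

1

Partial digits right→left: 6 4 3 1 7 4 7 2 8 9 1 2 6 6
Double every second digit counting from the check-digit position (so the 1st, 3rd, 5th, ... of the partial from the right).
  doubled (with −9 where >9): 3 6 5 5 7 2 3 → sum 31
  kept as-is: 4 1 4 2 9 2 6 → sum 28
Total = 31 + 28 = 59.
Check digit = (10 − (59 mod 10)) mod 10 = 1.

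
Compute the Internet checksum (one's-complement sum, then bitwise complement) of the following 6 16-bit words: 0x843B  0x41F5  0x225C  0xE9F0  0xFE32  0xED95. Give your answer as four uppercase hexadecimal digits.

One's-complement addition (fold any carry out of bit 15 back into bit 0):
  0x843B + 0x41F5 = 0x0C630
  0xC630 + 0x225C = 0x0E88C
  0xE88C + 0xE9F0 = 0x1D27C → wrap carry → 0xD27D
  0xD27D + 0xFE32 = 0x1D0AF → wrap carry → 0xD0B0
  0xD0B0 + 0xED95 = 0x1BE45 → wrap carry → 0xBE46
One's-complement sum = 0xBE46.
Checksum = ~0xBE46 & 0xFFFF = 0x41B9.

41B9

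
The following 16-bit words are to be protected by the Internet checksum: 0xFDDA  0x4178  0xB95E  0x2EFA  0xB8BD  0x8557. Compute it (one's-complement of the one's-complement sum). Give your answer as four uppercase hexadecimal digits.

9A3E

One's-complement addition (fold any carry out of bit 15 back into bit 0):
  0xFDDA + 0x4178 = 0x13F52 → wrap carry → 0x3F53
  0x3F53 + 0xB95E = 0x0F8B1
  0xF8B1 + 0x2EFA = 0x127AB → wrap carry → 0x27AC
  0x27AC + 0xB8BD = 0x0E069
  0xE069 + 0x8557 = 0x165C0 → wrap carry → 0x65C1
One's-complement sum = 0x65C1.
Checksum = ~0x65C1 & 0xFFFF = 0x9A3E.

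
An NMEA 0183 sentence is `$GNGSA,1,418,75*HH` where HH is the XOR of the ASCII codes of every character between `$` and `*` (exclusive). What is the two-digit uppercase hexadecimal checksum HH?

XOR the ASCII codes of the payload characters:
  'G' = 0x47 → acc = 0x47
  'N' = 0x4E → acc = 0x09
  'G' = 0x47 → acc = 0x4E
  'S' = 0x53 → acc = 0x1D
  'A' = 0x41 → acc = 0x5C
  ',' = 0x2C → acc = 0x70
  '1' = 0x31 → acc = 0x41
  ',' = 0x2C → acc = 0x6D
  '4' = 0x34 → acc = 0x59
  '1' = 0x31 → acc = 0x68
  '8' = 0x38 → acc = 0x50
  ',' = 0x2C → acc = 0x7C
  '7' = 0x37 → acc = 0x4B
  '5' = 0x35 → acc = 0x7E
Checksum = 0x7E.

7E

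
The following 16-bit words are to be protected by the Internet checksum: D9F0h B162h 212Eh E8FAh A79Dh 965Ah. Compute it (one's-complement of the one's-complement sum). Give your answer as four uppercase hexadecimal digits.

One's-complement addition (fold any carry out of bit 15 back into bit 0):
  0xD9F0 + 0xB162 = 0x18B52 → wrap carry → 0x8B53
  0x8B53 + 0x212E = 0x0AC81
  0xAC81 + 0xE8FA = 0x1957B → wrap carry → 0x957C
  0x957C + 0xA79D = 0x13D19 → wrap carry → 0x3D1A
  0x3D1A + 0x965A = 0x0D374
One's-complement sum = 0xD374.
Checksum = ~0xD374 & 0xFFFF = 0x2C8B.

2C8B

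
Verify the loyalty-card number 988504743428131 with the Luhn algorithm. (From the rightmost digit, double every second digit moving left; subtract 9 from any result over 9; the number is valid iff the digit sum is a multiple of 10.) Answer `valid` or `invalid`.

From the right, keep odd positions and double even positions (subtract 9 from any doubled value over 9):
  doubled (positions 2,4,...): 6 7 8 8 8 1 7 → sum 45
  kept (positions 1,3,...): 1 1 2 3 7 0 8 9 → sum 31
Total = 76.
76 mod 10 = 6, so the number is invalid.

invalid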